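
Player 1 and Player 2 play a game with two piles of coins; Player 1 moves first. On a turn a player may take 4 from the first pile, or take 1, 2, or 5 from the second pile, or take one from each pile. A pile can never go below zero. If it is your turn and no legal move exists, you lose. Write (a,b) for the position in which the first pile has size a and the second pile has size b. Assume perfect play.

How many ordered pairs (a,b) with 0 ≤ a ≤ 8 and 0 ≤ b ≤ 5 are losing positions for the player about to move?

18

Compute win/loss labels from the base case upward. A position with no move is L. Any other position is W if it can reach an L in one move, else L.
Every move lowers a or b (never raises either), so fill the grid row by row in increasing a, and left to right within a row: each cell's successors are then already labelled.
      b=0  b=1  b=2  b=3  b=4  b=5
a=0:    L    W    W    L    W    W
a=1:    L    W    W    L    W    W
a=2:    L    W    W    L    W    W
a=3:    L    W    W    L    W    W
a=4:    W    W    L    W    W    L
a=5:    W    L    W    W    L    W
a=6:    W    L    W    W    L    W
a=7:    W    L    W    W    L    W
a=8:    L    W    W    L    W    W
Cells with no legal move (terminal, hence L): (0,0), (1,0), (2,0), (3,0).
The remaining L cells, each justified by listing all of its moves:
(0,3): only reaches (0,2)(W), (0,1)(W), all W → L
(1,3): only reaches (1,2)(W), (1,1)(W), (0,2)(W), all W → L
(2,3): only reaches (2,2)(W), (2,1)(W), (1,2)(W), all W → L
(3,3): only reaches (3,2)(W), (3,1)(W), (2,2)(W), all W → L
(4,2): only reaches (0,2)(W), (4,1)(W), (4,0)(W), (3,1)(W), all W → L
(4,5): only reaches (0,5)(W), (4,4)(W), (4,3)(W), (4,0)(W), (3,4)(W), all W → L
(5,1): only reaches (1,1)(W), (5,0)(W), (4,0)(W), all W → L
(5,4): only reaches (1,4)(W), (5,3)(W), (5,2)(W), (4,3)(W), all W → L
(6,1): only reaches (2,1)(W), (6,0)(W), (5,0)(W), all W → L
(6,4): only reaches (2,4)(W), (6,3)(W), (6,2)(W), (5,3)(W), all W → L
(7,1): only reaches (3,1)(W), (7,0)(W), (6,0)(W), all W → L
(7,4): only reaches (3,4)(W), (7,3)(W), (7,2)(W), (6,3)(W), all W → L
(8,0): only reaches (4,0)(W), which is W → L
(8,3): only reaches (4,3)(W), (8,2)(W), (8,1)(W), (7,2)(W), all W → L
Every other cell has at least one move into one of the L cells above, so it is W.
L cells per row: a=0: 2, a=1: 2, a=2: 2, a=3: 2, a=4: 2, a=5: 2, a=6: 2, a=7: 2, a=8: 2; total 18.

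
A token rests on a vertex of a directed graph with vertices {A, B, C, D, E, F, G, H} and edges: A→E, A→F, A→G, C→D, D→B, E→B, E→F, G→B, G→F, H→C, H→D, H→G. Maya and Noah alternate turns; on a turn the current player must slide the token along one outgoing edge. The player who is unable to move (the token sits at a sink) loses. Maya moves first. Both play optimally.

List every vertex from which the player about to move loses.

B, C, F

Build the W/L table. Terminal = L. A non-terminal position is W if it has a move to some L; otherwise it is L.
Every edge goes from a vertex to one that appears earlier in the order B, F, D, G, E, C, A, H, so processing vertices in that order labels each vertex after all of its successors.
B: no outgoing edge → L
F: no outgoing edge → L
D: can move to B, which is L ⇒ W
G: can move to F, which is L ⇒ W
E: can move to F, which is L ⇒ W
C: the only move is to D(W), a W ⇒ L
A: can move to F, which is L ⇒ W
H: can move to C, which is L ⇒ W
The losing starting vertices are exactly the entries labelled L in this table (3 of them).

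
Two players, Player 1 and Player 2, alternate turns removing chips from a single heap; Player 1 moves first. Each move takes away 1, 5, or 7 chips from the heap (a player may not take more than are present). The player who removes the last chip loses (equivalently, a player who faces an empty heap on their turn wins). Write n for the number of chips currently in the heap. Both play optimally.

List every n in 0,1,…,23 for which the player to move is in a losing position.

Work bottom-up. With no move the player to move wins. Otherwise the position is W if at least one move leads to an L position for the opponent, and L if every move leads to a W.
n=0: no move; the opponent has just taken the last chip and therefore loses → W
n=1: →0(W) only, which is W, so L
n=2: →1(L), so W
n=3: →2(W) only, which is W, so L
n=4: →3(L), so W
n=5: →4(W), 0(W) — all W, so L
n=6: →5(L), so W
n=7: →6(W), 2(W), 0(W) — all W, so L
n=8: →7(L), so W
n=9: →8(W), 4(W), 2(W) — all W, so L
n=10: →9(L), so W
n=11: →10(W), 6(W), 4(W) — all W, so L
n=12: →11(L), so W
n=13: →12(W), 8(W), 6(W) — all W, so L
n=14: →13(L), so W
n=15: →14(W), 10(W), 8(W) — all W, so L
n=16: →15(L), so W
n=17: →16(W), 12(W), 10(W) — all W, so L
n=18: →17(L), so W
n=19: →18(W), 14(W), 12(W) — all W, so L
n=20: →19(L), so W
n=21: →20(W), 16(W), 14(W) — all W, so L
n=22: →21(L), so W
n=23: →22(W), 18(W), 16(W) — all W, so L
Reading off the rows marked L gives the requested list; there are 12 such values of n.

1, 3, 5, 7, 9, 11, 13, 15, 17, 19, 21, 23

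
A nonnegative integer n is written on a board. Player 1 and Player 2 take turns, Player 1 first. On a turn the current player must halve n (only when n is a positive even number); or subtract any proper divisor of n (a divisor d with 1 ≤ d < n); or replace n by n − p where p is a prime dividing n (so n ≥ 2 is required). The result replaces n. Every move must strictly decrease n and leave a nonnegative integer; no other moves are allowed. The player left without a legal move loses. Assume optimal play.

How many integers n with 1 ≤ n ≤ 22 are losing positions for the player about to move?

Positions with no move are L. A position that does have a move is losing for the player to move precisely when every available move leads to a winning position for the opponent. Fill in the labels:
n=0: no move → L
n=1: no move → L
n=2: →0(L), so W
n=3: →0(L), so W
n=4: →2(W), 3(W) — all W, so L
n=5: →0(L), so W
n=6: →4(L), so W
n=7: →0(L), so W
n=8: →4(L), so W
n=9: →6(W), 8(W) — all W, so L
n=10: →9(L), so W
n=11: →0(L), so W
n=12: →9(L), so W
n=13: →0(L), so W
n=14: →7(W), 12(W), 13(W) — all W, so L
n=15: →14(L), so W
n=16: →14(L), so W
n=17: →0(L), so W
n=18: →9(L), so W
n=19: →0(L), so W
n=20: →10(W), 15(W), 16(W), 18(W), 19(W) — all W, so L
n=21: →14(L), so W
n=22: →20(L), so W
L entries with 1 ≤ n ≤ 22 (n=0 is outside the asked range and is not counted): n = 1, 4, 9, 14, 20; that makes 5.

5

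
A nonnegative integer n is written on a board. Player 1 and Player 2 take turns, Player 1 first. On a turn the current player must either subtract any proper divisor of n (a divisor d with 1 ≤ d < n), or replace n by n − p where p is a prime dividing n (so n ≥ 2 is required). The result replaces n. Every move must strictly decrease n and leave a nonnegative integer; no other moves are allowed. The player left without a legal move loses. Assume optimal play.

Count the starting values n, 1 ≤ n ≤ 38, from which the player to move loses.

Work bottom-up. With no move the player to move loses. Otherwise the position is W if at least one move leads to an L position for the opponent, and L if every move leads to a W.
n=0: no move → L
n=1: no move → L
n=2: reaches L-position 0 → W
n=3: reaches L-position 0 → W
n=4: only reaches 2(W), 3(W), all W → L
n=5: reaches L-position 0 → W
n=6: reaches L-position 4 → W
n=7: reaches L-position 0 → W
n=8: reaches L-position 4 → W
n=9: only reaches 6(W), 8(W), all W → L
n=10: reaches L-position 9 → W
n=11: reaches L-position 0 → W
n=12: reaches L-position 9 → W
n=13: reaches L-position 0 → W
n=14: only reaches 7(W), 12(W), 13(W), all W → L
n=15: reaches L-position 14 → W
n=16: reaches L-position 14 → W
n=17: reaches L-position 0 → W
n=18: reaches L-position 9 → W
n=19: reaches L-position 0 → W
n=20: only reaches 10(W), 15(W), 16(W), 18(W), 19(W), all W → L
n=21: reaches L-position 14 → W
n=22: reaches L-position 20 → W
n=23: reaches L-position 0 → W
n=24: reaches L-position 20 → W
n=25: reaches L-position 20 → W
n=26: only reaches 13(W), 24(W), 25(W), all W → L
n=27: reaches L-position 26 → W
n=28: reaches L-position 14 → W
n=29: reaches L-position 0 → W
n=30: reaches L-position 20 → W
n=31: reaches L-position 0 → W
n=32: only reaches 16(W), 24(W), 28(W), 30(W), 31(W), all W → L
n=33: reaches L-position 32 → W
n=34: reaches L-position 32 → W
n=35: only reaches 28(W), 30(W), 34(W), all W → L
n=36: reaches L-position 32 → W
n=37: reaches L-position 0 → W
n=38: only reaches 19(W), 36(W), 37(W), all W → L
L entries with 1 ≤ n ≤ 38 (n=0 is outside the asked range and is not counted): n = 1, 4, 9, 14, 20, 26, 32, 35, 38; that makes 9.

9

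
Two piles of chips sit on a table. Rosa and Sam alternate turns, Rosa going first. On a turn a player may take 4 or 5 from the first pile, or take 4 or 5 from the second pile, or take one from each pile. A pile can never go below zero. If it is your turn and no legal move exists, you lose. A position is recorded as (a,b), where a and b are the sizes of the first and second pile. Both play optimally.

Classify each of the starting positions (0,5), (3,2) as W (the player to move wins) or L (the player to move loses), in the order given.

Positions with no move are L. A position that does have a move is losing for the player to move precisely when every available move leads to a winning position for the opponent. Fill in the labels:
No move ever increases a pile, so every position that can arise here has a ≤ 3 and b ≤ 5; it is enough to label the cells with 0 ≤ a ≤ 3 and 0 ≤ b ≤ 5.
Every move lowers a or b (never raises either), so fill the grid row by row in increasing a, and left to right within a row: each cell's successors are then already labelled.
      b=0  b=1  b=2  b=3  b=4  b=5
a=0:    L    L    L    L    W    W
a=1:    L    W    W    W    W    W
a=2:    L    W    L    L    W    W
a=3:    L    W    L    W    W    W
Cells with no legal move (terminal, hence L): (0,0), (0,1), (0,2), (0,3), (1,0), (2,0), (3,0).
The remaining L cells, each justified by listing all of its moves:
(2,2): L (sole option (1,1)(W) is W)
(2,3): L (sole option (1,2)(W) is W)
(3,2): L (sole option (2,1)(W) is W)
Every other cell has at least one move into one of the L cells above, so it is W.
(0,5): the move to (0,1) reaches an L cell, so W
(3,2): one of the L cells justified above, so L

(0,5): W, (3,2): L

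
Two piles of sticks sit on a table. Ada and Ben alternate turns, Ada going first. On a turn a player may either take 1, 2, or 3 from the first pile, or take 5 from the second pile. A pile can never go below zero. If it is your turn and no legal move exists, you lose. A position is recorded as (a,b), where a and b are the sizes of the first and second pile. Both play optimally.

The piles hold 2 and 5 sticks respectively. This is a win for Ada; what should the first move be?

Work bottom-up. With no move the player to move loses. Otherwise the position is W if at least one move leads to an L position for the opponent, and L if every move leads to a W.
No move ever increases a pile, so every position that can arise here has a ≤ 2 and b ≤ 5; it is enough to label the cells with 0 ≤ a ≤ 2 and 0 ≤ b ≤ 5.
Every move lowers a or b (never raises either), so fill the grid row by row in increasing a, and left to right within a row: each cell's successors are then already labelled.
      b=0  b=1  b=2  b=3  b=4  b=5
a=0:    L    L    L    L    L    W
a=1:    W    W    W    W    W    L
a=2:    W    W    W    W    W    W
Cells with no legal move (terminal, hence L): (0,0), (0,1), (0,2), (0,3), (0,4).
The remaining L cells, each justified by listing all of its moves:
(1,5): only reaches (0,5)(W), (1,0)(W), all W → L
Every other cell has at least one move into one of the L cells above, so it is W.
From (2,5), the L positions reachable in one move are: (1,5).

Move to (1,5).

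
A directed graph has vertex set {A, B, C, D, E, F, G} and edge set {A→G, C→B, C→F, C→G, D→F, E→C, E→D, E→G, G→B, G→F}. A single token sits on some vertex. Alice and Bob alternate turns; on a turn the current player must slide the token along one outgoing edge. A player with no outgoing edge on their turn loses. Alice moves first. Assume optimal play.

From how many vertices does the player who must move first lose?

4

Classify positions by backward induction: terminal positions (no move available) are L. From any other position, the mover wins iff some move reaches an L.
Every edge goes from a vertex to one that appears earlier in the order F, B, G, C, D, E, A, so processing vertices in that order labels each vertex after all of its successors.
F: no outgoing edge → L
B: no outgoing edge → L
G: →B(L), so W
C: →B(L), so W
D: →F(L), so W
E: →D(W), C(W), G(W) — all W, so L
A: →G(W) only, which is W, so L
The L vertices are A, B, E, F; that is 4 in all.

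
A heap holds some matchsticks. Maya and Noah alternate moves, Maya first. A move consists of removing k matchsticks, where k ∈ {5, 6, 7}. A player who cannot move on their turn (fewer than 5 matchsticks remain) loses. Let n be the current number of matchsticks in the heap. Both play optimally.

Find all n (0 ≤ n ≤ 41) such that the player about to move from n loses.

Label each position W (a win for the player to move) or L (a loss). A position with no legal move is L; any other position is W exactly when some move reaches an L, and L when every move reaches a W.
n=0: no move → L
n=1: no move → L
n=2: no move → L
n=3: no move → L
n=4: no move → L
n=5: can move to 0, which is L ⇒ W
n=6: can move to 1, which is L ⇒ W
n=7: can move to 2, which is L ⇒ W
n=8: can move to 3, which is L ⇒ W
n=9: can move to 4, which is L ⇒ W
n=10: can move to 4, which is L ⇒ W
n=11: can move to 4, which is L ⇒ W
n=12: moves to 7(W), 6(W), 5(W); every one is W ⇒ L
n=13: moves to 8(W), 7(W), 6(W); every one is W ⇒ L
n=14: moves to 9(W), 8(W), 7(W); every one is W ⇒ L
n=15: moves to 10(W), 9(W), 8(W); every one is W ⇒ L
n=16: moves to 11(W), 10(W), 9(W); every one is W ⇒ L
n=17: can move to 12, which is L ⇒ W
n=18: can move to 13, which is L ⇒ W
n=19: can move to 14, which is L ⇒ W
n=20: can move to 15, which is L ⇒ W
n=21: can move to 16, which is L ⇒ W
n=22: can move to 16, which is L ⇒ W
n=23: can move to 16, which is L ⇒ W
n=24: moves to 19(W), 18(W), 17(W); every one is W ⇒ L
n=25: moves to 20(W), 19(W), 18(W); every one is W ⇒ L
n=26: moves to 21(W), 20(W), 19(W); every one is W ⇒ L
n=27: moves to 22(W), 21(W), 20(W); every one is W ⇒ L
n=28: moves to 23(W), 22(W), 21(W); every one is W ⇒ L
n=29: can move to 24, which is L ⇒ W
n=30: can move to 25, which is L ⇒ W
n=31: can move to 26, which is L ⇒ W
n=32: can move to 27, which is L ⇒ W
n=33: can move to 28, which is L ⇒ W
n=34: can move to 28, which is L ⇒ W
n=35: can move to 28, which is L ⇒ W
n=36: moves to 31(W), 30(W), 29(W); every one is W ⇒ L
n=37: moves to 32(W), 31(W), 30(W); every one is W ⇒ L
n=38: moves to 33(W), 32(W), 31(W); every one is W ⇒ L
n=39: moves to 34(W), 33(W), 32(W); every one is W ⇒ L
n=40: moves to 35(W), 34(W), 33(W); every one is W ⇒ L
n=41: can move to 36, which is L ⇒ W
The losing starting values of n are exactly the entries labelled L in this table (20 of them).

0, 1, 2, 3, 4, 12, 13, 14, 15, 16, 24, 25, 26, 27, 28, 36, 37, 38, 39, 40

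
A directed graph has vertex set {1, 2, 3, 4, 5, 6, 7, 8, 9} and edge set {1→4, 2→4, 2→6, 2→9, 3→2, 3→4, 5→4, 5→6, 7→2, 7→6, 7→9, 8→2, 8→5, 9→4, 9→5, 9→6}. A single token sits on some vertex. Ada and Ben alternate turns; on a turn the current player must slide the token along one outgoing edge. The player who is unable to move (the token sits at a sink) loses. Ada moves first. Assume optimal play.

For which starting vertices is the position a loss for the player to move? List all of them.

4, 6, 8

Positions with no move are L. A position that does have a move is losing for the player to move precisely when every available move leads to a winning position for the opponent. Fill in the labels:
Every edge goes from a vertex to one that appears earlier in the order 4, 6, 5, 9, 2, 7, 3, 8, 1, so processing vertices in that order labels each vertex after all of its successors.
4: no outgoing edge → L
6: no outgoing edge → L
5: can move to 6, which is L ⇒ W
9: can move to 6, which is L ⇒ W
2: can move to 6, which is L ⇒ W
7: can move to 6, which is L ⇒ W
3: can move to 4, which is L ⇒ W
8: moves to 2(W), 5(W); every one is W ⇒ L
1: can move to 4, which is L ⇒ W
The losing starting vertices are exactly the entries labelled L in this table (3 of them).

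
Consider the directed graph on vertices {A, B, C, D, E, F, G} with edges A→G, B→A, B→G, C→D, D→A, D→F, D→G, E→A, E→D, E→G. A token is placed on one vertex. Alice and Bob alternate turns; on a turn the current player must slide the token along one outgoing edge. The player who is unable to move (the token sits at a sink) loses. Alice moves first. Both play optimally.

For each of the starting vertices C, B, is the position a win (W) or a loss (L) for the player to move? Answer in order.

Work bottom-up. With no move the player to move loses. Otherwise the position is W if at least one move leads to an L position for the opponent, and L if every move leads to a W.
Every edge goes from a vertex to one that appears earlier in the order F, G, A, D, B, E, C, so processing vertices in that order labels each vertex after all of its successors.
F: no outgoing edge → L
G: no outgoing edge → L
A: W (go to G, an L position)
D: W (go to G, an L position)
B: W (go to G, an L position)
E: W (go to G, an L position)
C: L (sole option D(W) is W)

C: L, B: W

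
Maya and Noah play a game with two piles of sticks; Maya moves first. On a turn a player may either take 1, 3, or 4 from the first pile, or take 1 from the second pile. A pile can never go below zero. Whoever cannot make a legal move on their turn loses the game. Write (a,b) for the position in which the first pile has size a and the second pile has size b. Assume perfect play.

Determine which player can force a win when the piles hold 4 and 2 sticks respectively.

Maya wins.

Classify positions by backward induction: terminal positions (no move available) are L. From any other position, the mover wins iff some move reaches an L.
No move ever increases a pile, so every position that can arise here has a ≤ 4 and b ≤ 2; it is enough to label the cells with 0 ≤ a ≤ 4 and 0 ≤ b ≤ 2.
Every move lowers a or b (never raises either), so fill the grid row by row in increasing a, and left to right within a row: each cell's successors are then already labelled.
      b=0  b=1  b=2
a=0:    L    W    L
a=1:    W    L    W
a=2:    L    W    L
a=3:    W    L    W
a=4:    W    W    W
Cells with no legal move (terminal, hence L): (0,0).
The remaining L cells, each justified by listing all of its moves:
(0,2): →(0,1)(W) only, which is W, so L
(1,1): →(0,1)(W), (1,0)(W) — all W, so L
(2,0): →(1,0)(W) only, which is W, so L
(2,2): →(1,2)(W), (2,1)(W) — all W, so L
(3,1): →(2,1)(W), (0,1)(W), (3,0)(W) — all W, so L
Every other cell has at least one move into one of the L cells above, so it is W.
The starting position (4,2) is W: Maya should move to (0,2), handing over an L position.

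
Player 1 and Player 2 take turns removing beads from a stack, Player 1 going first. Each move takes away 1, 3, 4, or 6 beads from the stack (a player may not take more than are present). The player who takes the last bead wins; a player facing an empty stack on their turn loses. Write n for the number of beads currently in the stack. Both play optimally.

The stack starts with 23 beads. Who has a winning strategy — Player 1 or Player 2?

Build the W/L table. Terminal = L. A non-terminal position is W if it has a move to some L; otherwise it is L.
n=0: no move → L
n=1: reaches L-position 0 → W
n=2: only reaches 1(W), which is W → L
n=3: reaches L-position 2 → W
n=4: reaches L-position 0 → W
n=5: reaches L-position 2 → W
n=6: reaches L-position 2 → W
n=7: only reaches 6(W), 4(W), 3(W), 1(W), all W → L
n=8: reaches L-position 7 → W
n=9: only reaches 8(W), 6(W), 5(W), 3(W), all W → L
n=10: reaches L-position 9 → W
n=11: reaches L-position 7 → W
n=12: reaches L-position 9 → W
n=13: reaches L-position 9 → W
n=14: only reaches 13(W), 11(W), 10(W), 8(W), all W → L
n=15: reaches L-position 14 → W
n=16: only reaches 15(W), 13(W), 12(W), 10(W), all W → L
n=17: reaches L-position 16 → W
n=18: reaches L-position 14 → W
n=19: reaches L-position 16 → W
n=20: reaches L-position 16 → W
n=21: only reaches 20(W), 18(W), 17(W), 15(W), all W → L
n=22: reaches L-position 21 → W
n=23: only reaches 22(W), 20(W), 19(W), 17(W), all W → L
Every move from 23 reaches a W position, so the mover loses.

Player 2 wins.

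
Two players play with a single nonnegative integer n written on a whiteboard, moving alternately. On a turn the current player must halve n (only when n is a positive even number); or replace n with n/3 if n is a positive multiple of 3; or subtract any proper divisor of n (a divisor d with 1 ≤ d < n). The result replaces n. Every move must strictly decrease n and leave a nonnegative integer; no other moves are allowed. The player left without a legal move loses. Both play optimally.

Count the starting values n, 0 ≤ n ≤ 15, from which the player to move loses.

Build the W/L table. Terminal = L. A non-terminal position is W if it has a move to some L; otherwise it is L.
n=0: no move → L
n=1: no move → L
n=2: →1(L), so W
n=3: →1(L), so W
n=4: →2(W), 3(W) — all W, so L
n=5: →4(L), so W
n=6: →4(L), so W
n=7: →6(W) only, which is W, so L
n=8: →4(L), so W
n=9: →3(W), 6(W), 8(W) — all W, so L
n=10: →9(L), so W
n=11: →10(W) only, which is W, so L
n=12: →4(L), so W
n=13: →12(W) only, which is W, so L
n=14: →7(L), so W
n=15: →5(W), 10(W), 12(W), 14(W) — all W, so L
L entries with 0 ≤ n ≤ 15: n = 0, 1, 4, 7, 9, 11, 13, 15; that makes 8.

8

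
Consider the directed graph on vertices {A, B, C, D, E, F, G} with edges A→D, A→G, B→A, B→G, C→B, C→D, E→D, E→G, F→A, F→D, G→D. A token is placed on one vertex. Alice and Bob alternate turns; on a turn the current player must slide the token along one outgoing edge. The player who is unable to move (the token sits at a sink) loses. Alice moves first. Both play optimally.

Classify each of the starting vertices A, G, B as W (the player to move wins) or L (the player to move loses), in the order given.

A: W, G: W, B: L

Build the W/L table. Terminal = L. A non-terminal position is W if it has a move to some L; otherwise it is L.
Every edge goes from a vertex to one that appears earlier in the order D, G, A, E, B, F, C, so processing vertices in that order labels each vertex after all of its successors.
D: no outgoing edge → L
G: reaches L-position D → W
A: reaches L-position D → W
E: reaches L-position D → W
B: only reaches A(W), G(W), all W → L
F: reaches L-position D → W
C: reaches L-position B → W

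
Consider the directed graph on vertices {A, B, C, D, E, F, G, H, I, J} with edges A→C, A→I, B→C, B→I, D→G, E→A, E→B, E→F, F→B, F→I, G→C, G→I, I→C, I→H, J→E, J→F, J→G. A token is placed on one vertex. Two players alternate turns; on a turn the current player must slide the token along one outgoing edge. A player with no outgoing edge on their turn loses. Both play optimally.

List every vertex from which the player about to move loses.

C, D, F, H

Work bottom-up. With no move the player to move loses. Otherwise the position is W if at least one move leads to an L position for the opponent, and L if every move leads to a W.
Every edge goes from a vertex to one that appears earlier in the order C, H, I, B, G, A, D, F, E, J, so processing vertices in that order labels each vertex after all of its successors.
C: no outgoing edge → L
H: no outgoing edge → L
I: reaches L-position H → W
B: reaches L-position C → W
G: reaches L-position C → W
A: reaches L-position C → W
D: only reaches G(W), which is W → L
F: only reaches B(W), I(W), all W → L
E: reaches L-position F → W
J: reaches L-position F → W
Reading off the rows marked L gives the requested list; there are 4 such vertices.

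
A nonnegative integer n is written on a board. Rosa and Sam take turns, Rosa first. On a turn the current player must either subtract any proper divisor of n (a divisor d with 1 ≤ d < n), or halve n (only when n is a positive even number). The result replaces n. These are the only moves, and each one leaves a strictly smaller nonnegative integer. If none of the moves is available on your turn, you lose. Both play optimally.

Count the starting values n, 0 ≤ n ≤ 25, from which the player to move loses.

14

Compute win/loss labels from the base case upward. A position with no move is L. Any other position is W if it can reach an L in one move, else L.
n=0: no move → L
n=1: no move → L
n=2: W (go to 1, an L position)
n=3: L (sole option 2(W) is W)
n=4: W (go to 3, an L position)
n=5: L (sole option 4(W) is W)
n=6: W (go to 3, an L position)
n=7: L (sole option 6(W) is W)
n=8: W (go to 7, an L position)
n=9: L (options 6(W), 8(W) are all W)
n=10: W (go to 5, an L position)
n=11: L (sole option 10(W) is W)
n=12: W (go to 9, an L position)
n=13: L (sole option 12(W) is W)
n=14: W (go to 7, an L position)
n=15: L (options 10(W), 12(W), 14(W) are all W)
n=16: W (go to 15, an L position)
n=17: L (sole option 16(W) is W)
n=18: W (go to 9, an L position)
n=19: L (sole option 18(W) is W)
n=20: W (go to 15, an L position)
n=21: L (options 14(W), 18(W), 20(W) are all W)
n=22: W (go to 11, an L position)
n=23: L (sole option 22(W) is W)
n=24: W (go to 21, an L position)
n=25: L (options 20(W), 24(W) are all W)
L entries with 0 ≤ n ≤ 25: n = 0, 1, 3, 5, 7, 9, 11, 13, 15, 17, 19, 21, 23, 25; that makes 14.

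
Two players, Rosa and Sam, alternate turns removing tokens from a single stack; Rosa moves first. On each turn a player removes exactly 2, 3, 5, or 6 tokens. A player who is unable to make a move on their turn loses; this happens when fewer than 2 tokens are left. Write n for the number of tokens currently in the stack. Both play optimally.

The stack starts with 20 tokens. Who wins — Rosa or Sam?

Rosa wins.

Compute win/loss labels from the base case upward. A position with no move is L. Any other position is W if it can reach an L in one move, else L.
n=0: no move → L
n=1: no move → L
n=2: reaches L-position 0 → W
n=3: reaches L-position 1 → W
n=4: reaches L-position 1 → W
n=5: reaches L-position 0 → W
n=6: reaches L-position 1 → W
n=7: reaches L-position 1 → W
n=8: only reaches 6(W), 5(W), 3(W), 2(W), all W → L
n=9: only reaches 7(W), 6(W), 4(W), 3(W), all W → L
n=10: reaches L-position 8 → W
n=11: reaches L-position 9 → W
n=12: reaches L-position 9 → W
n=13: reaches L-position 8 → W
n=14: reaches L-position 9 → W
n=15: reaches L-position 9 → W
n=16: only reaches 14(W), 13(W), 11(W), 10(W), all W → L
n=17: only reaches 15(W), 14(W), 12(W), 11(W), all W → L
n=18: reaches L-position 16 → W
n=19: reaches L-position 17 → W
n=20: reaches L-position 17 → W
From 20 Rosa can remove 3, leaving 17, reaching an L position.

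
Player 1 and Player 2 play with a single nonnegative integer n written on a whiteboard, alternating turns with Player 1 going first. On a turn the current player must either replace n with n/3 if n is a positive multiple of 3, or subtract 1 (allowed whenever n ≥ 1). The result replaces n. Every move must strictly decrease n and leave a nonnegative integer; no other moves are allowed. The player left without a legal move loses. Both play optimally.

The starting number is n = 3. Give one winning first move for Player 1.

Move to 2.

Positions with no move are L. A position that does have a move is losing for the player to move precisely when every available move leads to a winning position for the opponent. Fill in the labels:
n=0: no move → L
n=1: W (go to 0, an L position)
n=2: L (sole option 1(W) is W)
n=3: W (go to 2, an L position)
From 3, the L positions reachable in one move are: 2.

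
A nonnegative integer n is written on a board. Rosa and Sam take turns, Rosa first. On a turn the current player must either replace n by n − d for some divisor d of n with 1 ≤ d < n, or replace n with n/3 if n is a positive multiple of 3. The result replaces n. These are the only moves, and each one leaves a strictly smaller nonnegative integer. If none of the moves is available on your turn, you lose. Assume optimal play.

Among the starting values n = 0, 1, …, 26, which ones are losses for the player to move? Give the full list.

Label each position W (a win for the player to move) or L (a loss). A position with no legal move is L; any other position is W exactly when some move reaches an L, and L when every move reaches a W.
n=0: no move → L
n=1: no move → L
n=2: reaches L-position 1 → W
n=3: reaches L-position 1 → W
n=4: only reaches 2(W), 3(W), all W → L
n=5: reaches L-position 4 → W
n=6: reaches L-position 4 → W
n=7: only reaches 6(W), which is W → L
n=8: reaches L-position 4 → W
n=9: only reaches 3(W), 6(W), 8(W), all W → L
n=10: reaches L-position 9 → W
n=11: only reaches 10(W), which is W → L
n=12: reaches L-position 4 → W
n=13: only reaches 12(W), which is W → L
n=14: reaches L-position 7 → W
n=15: only reaches 5(W), 10(W), 12(W), 14(W), all W → L
n=16: reaches L-position 15 → W
n=17: only reaches 16(W), which is W → L
n=18: reaches L-position 9 → W
n=19: only reaches 18(W), which is W → L
n=20: reaches L-position 15 → W
n=21: reaches L-position 7 → W
n=22: reaches L-position 11 → W
n=23: only reaches 22(W), which is W → L
n=24: reaches L-position 23 → W
n=25: only reaches 20(W), 24(W), all W → L
n=26: reaches L-position 13 → W
Reading off the rows marked L gives the requested list; there are 12 such values of n.

0, 1, 4, 7, 9, 11, 13, 15, 17, 19, 23, 25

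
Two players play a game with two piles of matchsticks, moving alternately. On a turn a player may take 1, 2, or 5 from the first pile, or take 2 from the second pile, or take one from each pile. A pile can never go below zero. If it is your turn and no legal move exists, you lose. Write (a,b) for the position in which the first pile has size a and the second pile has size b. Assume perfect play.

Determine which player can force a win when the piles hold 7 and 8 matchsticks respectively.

Positions with no move are L. A position that does have a move is losing for the player to move precisely when every available move leads to a winning position for the opponent. Fill in the labels:
No move ever increases a pile, so every position that can arise here has a ≤ 7 and b ≤ 8; it is enough to label the cells with 0 ≤ a ≤ 7 and 0 ≤ b ≤ 8.
Every move lowers a or b (never raises either), so fill the grid row by row in increasing a, and left to right within a row: each cell's successors are then already labelled.
      b=0  b=1  b=2  b=3  b=4  b=5  b=6  b=7  b=8
a=0:    L    L    W    W    L    L    W    W    L
a=1:    W    W    W    L    W    W    W    L    W
a=2:    W    W    L    W    W    W    L    W    W
a=3:    L    L    W    W    L    L    W    W    L
a=4:    W    W    W    L    W    W    W    L    W
a=5:    W    W    L    W    W    W    L    W    W
a=6:    L    L    W    W    L    L    W    W    L
a=7:    W    W    W    L    W    W    W    L    W
Cells with no legal move (terminal, hence L): (0,0), (0,1).
The remaining L cells, each justified by listing all of its moves:
(0,4): L (sole option (0,2)(W) is W)
(0,5): L (sole option (0,3)(W) is W)
(0,8): L (sole option (0,6)(W) is W)
(1,3): L (options (0,3)(W), (1,1)(W), (0,2)(W) are all W)
(1,7): L (options (0,7)(W), (1,5)(W), (0,6)(W) are all W)
(2,2): L (options (1,2)(W), (0,2)(W), (2,0)(W), (1,1)(W) are all W)
(2,6): L (options (1,6)(W), (0,6)(W), (2,4)(W), (1,5)(W) are all W)
(3,0): L (options (2,0)(W), (1,0)(W) are all W)
(3,1): L (options (2,1)(W), (1,1)(W), (2,0)(W) are all W)
(3,4): L (options (2,4)(W), (1,4)(W), (3,2)(W), (2,3)(W) are all W)
(3,5): L (options (2,5)(W), (1,5)(W), (3,3)(W), (2,4)(W) are all W)
(3,8): L (options (2,8)(W), (1,8)(W), (3,6)(W), (2,7)(W) are all W)
(4,3): L (options (3,3)(W), (2,3)(W), (4,1)(W), (3,2)(W) are all W)
(4,7): L (options (3,7)(W), (2,7)(W), (4,5)(W), (3,6)(W) are all W)
(5,2): L (options (4,2)(W), (3,2)(W), (0,2)(W), (5,0)(W), (4,1)(W) are all W)
(5,6): L (options (4,6)(W), (3,6)(W), (0,6)(W), (5,4)(W), (4,5)(W) are all W)
(6,0): L (options (5,0)(W), (4,0)(W), (1,0)(W) are all W)
(6,1): L (options (5,1)(W), (4,1)(W), (1,1)(W), (5,0)(W) are all W)
(6,4): L (options (5,4)(W), (4,4)(W), (1,4)(W), (6,2)(W), (5,3)(W) are all W)
(6,5): L (options (5,5)(W), (4,5)(W), (1,5)(W), (6,3)(W), (5,4)(W) are all W)
(6,8): L (options (5,8)(W), (4,8)(W), (1,8)(W), (6,6)(W), (5,7)(W) are all W)
(7,3): L (options (6,3)(W), (5,3)(W), (2,3)(W), (7,1)(W), (6,2)(W) are all W)
(7,7): L (options (6,7)(W), (5,7)(W), (2,7)(W), (7,5)(W), (6,6)(W) are all W)
Every other cell has at least one move into one of the L cells above, so it is W.
From (7,8) the player to move can move to (6,8), reaching an L position.

The first player wins.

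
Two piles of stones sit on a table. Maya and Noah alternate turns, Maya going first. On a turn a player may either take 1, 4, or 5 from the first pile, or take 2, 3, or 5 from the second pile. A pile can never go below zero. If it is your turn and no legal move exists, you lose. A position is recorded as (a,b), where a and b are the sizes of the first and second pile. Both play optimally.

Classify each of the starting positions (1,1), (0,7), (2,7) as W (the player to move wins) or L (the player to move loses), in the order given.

Classify positions by backward induction: terminal positions (no move available) are L. From any other position, the mover wins iff some move reaches an L.
No move ever increases a pile, so every position that can arise here has a ≤ 2 and b ≤ 7; it is enough to label the cells with 0 ≤ a ≤ 2 and 0 ≤ b ≤ 7.
Every move lowers a or b (never raises either), so fill the grid row by row in increasing a, and left to right within a row: each cell's successors are then already labelled.
      b=0  b=1  b=2  b=3  b=4  b=5  b=6  b=7
a=0:    L    L    W    W    W    W    W    L
a=1:    W    W    L    L    W    W    W    W
a=2:    L    L    W    W    W    W    W    L
Cells with no legal move (terminal, hence L): (0,0), (0,1).
The remaining L cells, each justified by listing all of its moves:
(0,7): only reaches (0,5)(W), (0,4)(W), (0,2)(W), all W → L
(1,2): only reaches (0,2)(W), (1,0)(W), all W → L
(1,3): only reaches (0,3)(W), (1,1)(W), (1,0)(W), all W → L
(2,0): only reaches (1,0)(W), which is W → L
(2,1): only reaches (1,1)(W), which is W → L
(2,7): only reaches (1,7)(W), (2,5)(W), (2,4)(W), (2,2)(W), all W → L
Every other cell has at least one move into one of the L cells above, so it is W.
(1,1): the move to (0,1) reaches an L cell, so W
(0,7): one of the L cells justified above, so L
(2,7): one of the L cells justified above, so L

(1,1): W, (0,7): L, (2,7): L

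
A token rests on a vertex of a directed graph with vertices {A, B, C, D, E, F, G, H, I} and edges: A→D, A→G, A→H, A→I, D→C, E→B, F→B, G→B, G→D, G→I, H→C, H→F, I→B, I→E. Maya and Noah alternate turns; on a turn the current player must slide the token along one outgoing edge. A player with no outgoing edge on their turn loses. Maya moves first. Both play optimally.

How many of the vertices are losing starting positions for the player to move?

3

Label each position W (a win for the player to move) or L (a loss). A position with no legal move is L; any other position is W exactly when some move reaches an L, and L when every move reaches a W.
Every edge goes from a vertex to one that appears earlier in the order B, C, E, F, I, H, D, G, A, so processing vertices in that order labels each vertex after all of its successors.
B: no outgoing edge → L
C: no outgoing edge → L
E: reaches L-position B → W
F: reaches L-position B → W
I: reaches L-position B → W
H: reaches L-position C → W
D: reaches L-position C → W
G: reaches L-position B → W
A: only reaches G(W), D(W), H(W), I(W), all W → L
The L vertices are A, B, C; that is 3 in all.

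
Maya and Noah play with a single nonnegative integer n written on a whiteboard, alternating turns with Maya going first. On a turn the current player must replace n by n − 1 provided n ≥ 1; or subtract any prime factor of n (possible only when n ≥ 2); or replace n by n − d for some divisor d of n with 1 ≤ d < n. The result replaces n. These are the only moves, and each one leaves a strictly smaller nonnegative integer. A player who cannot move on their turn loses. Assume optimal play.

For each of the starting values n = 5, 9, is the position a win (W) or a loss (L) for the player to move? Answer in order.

Label each position W (a win for the player to move) or L (a loss). A position with no legal move is L; any other position is W exactly when some move reaches an L, and L when every move reaches a W.
n=0: no move → L
n=1: reaches L-position 0 → W
n=2: reaches L-position 0 → W
n=3: reaches L-position 0 → W
n=4: only reaches 2(W), 3(W), all W → L
n=5: reaches L-position 0 → W
n=6: reaches L-position 4 → W
n=7: reaches L-position 0 → W
n=8: reaches L-position 4 → W
n=9: only reaches 6(W), 8(W), all W → L

5: W, 9: L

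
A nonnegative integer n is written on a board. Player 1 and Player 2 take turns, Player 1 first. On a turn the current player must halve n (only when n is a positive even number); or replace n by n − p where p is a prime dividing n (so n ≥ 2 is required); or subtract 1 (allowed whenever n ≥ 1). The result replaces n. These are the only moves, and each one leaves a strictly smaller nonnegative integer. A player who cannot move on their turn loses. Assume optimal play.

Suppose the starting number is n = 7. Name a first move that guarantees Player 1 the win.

Move to 0.

Work bottom-up. With no move the player to move loses. Otherwise the position is W if at least one move leads to an L position for the opponent, and L if every move leads to a W.
n=0: no move → L
n=1: W (go to 0, an L position)
n=2: W (go to 0, an L position)
n=3: W (go to 0, an L position)
n=4: L (options 2(W), 3(W) are all W)
n=5: W (go to 0, an L position)
n=6: W (go to 4, an L position)
n=7: W (go to 0, an L position)
From 7, the L positions reachable in one move are: 0.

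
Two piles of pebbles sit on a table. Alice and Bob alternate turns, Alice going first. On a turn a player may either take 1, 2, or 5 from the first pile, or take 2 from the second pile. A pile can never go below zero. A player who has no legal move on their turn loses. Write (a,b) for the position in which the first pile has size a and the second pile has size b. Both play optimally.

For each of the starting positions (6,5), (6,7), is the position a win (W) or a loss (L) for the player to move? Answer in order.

Build the W/L table. Terminal = L. A non-terminal position is W if it has a move to some L; otherwise it is L.
No move ever increases a pile, so every position that can arise here has a ≤ 6 and b ≤ 7; it is enough to label the cells with 0 ≤ a ≤ 6 and 0 ≤ b ≤ 7.
Every move lowers a or b (never raises either), so fill the grid row by row in increasing a, and left to right within a row: each cell's successors are then already labelled.
      b=0  b=1  b=2  b=3  b=4  b=5  b=6  b=7
a=0:    L    L    W    W    L    L    W    W
a=1:    W    W    L    L    W    W    L    L
a=2:    W    W    W    W    W    W    W    W
a=3:    L    L    W    W    L    L    W    W
a=4:    W    W    L    L    W    W    L    L
a=5:    W    W    W    W    W    W    W    W
a=6:    L    L    W    W    L    L    W    W
Cells with no legal move (terminal, hence L): (0,0), (0,1).
The remaining L cells, each justified by listing all of its moves:
(0,4): L (sole option (0,2)(W) is W)
(0,5): L (sole option (0,3)(W) is W)
(1,2): L (options (0,2)(W), (1,0)(W) are all W)
(1,3): L (options (0,3)(W), (1,1)(W) are all W)
(1,6): L (options (0,6)(W), (1,4)(W) are all W)
(1,7): L (options (0,7)(W), (1,5)(W) are all W)
(3,0): L (options (2,0)(W), (1,0)(W) are all W)
(3,1): L (options (2,1)(W), (1,1)(W) are all W)
(3,4): L (options (2,4)(W), (1,4)(W), (3,2)(W) are all W)
(3,5): L (options (2,5)(W), (1,5)(W), (3,3)(W) are all W)
(4,2): L (options (3,2)(W), (2,2)(W), (4,0)(W) are all W)
(4,3): L (options (3,3)(W), (2,3)(W), (4,1)(W) are all W)
(4,6): L (options (3,6)(W), (2,6)(W), (4,4)(W) are all W)
(4,7): L (options (3,7)(W), (2,7)(W), (4,5)(W) are all W)
(6,0): L (options (5,0)(W), (4,0)(W), (1,0)(W) are all W)
(6,1): L (options (5,1)(W), (4,1)(W), (1,1)(W) are all W)
(6,4): L (options (5,4)(W), (4,4)(W), (1,4)(W), (6,2)(W) are all W)
(6,5): L (options (5,5)(W), (4,5)(W), (1,5)(W), (6,3)(W) are all W)
Every other cell has at least one move into one of the L cells above, so it is W.
(6,5): one of the L cells justified above, so L
(6,7): the move to (4,7) reaches an L cell, so W

(6,5): L, (6,7): W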